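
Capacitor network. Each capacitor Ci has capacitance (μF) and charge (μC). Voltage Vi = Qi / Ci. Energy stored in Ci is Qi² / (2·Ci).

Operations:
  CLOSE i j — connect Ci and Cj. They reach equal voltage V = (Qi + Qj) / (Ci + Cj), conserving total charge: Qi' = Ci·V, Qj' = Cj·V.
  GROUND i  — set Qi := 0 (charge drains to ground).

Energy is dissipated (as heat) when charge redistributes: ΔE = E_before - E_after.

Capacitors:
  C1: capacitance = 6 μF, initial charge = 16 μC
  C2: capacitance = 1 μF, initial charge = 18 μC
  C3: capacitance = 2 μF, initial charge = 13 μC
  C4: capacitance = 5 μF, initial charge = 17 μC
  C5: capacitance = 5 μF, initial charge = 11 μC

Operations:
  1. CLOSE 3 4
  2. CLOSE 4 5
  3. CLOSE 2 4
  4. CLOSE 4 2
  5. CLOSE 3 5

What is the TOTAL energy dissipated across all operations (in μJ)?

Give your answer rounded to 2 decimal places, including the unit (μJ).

Answer: 103.82 μJ

Derivation:
Initial: C1(6μF, Q=16μC, V=2.67V), C2(1μF, Q=18μC, V=18.00V), C3(2μF, Q=13μC, V=6.50V), C4(5μF, Q=17μC, V=3.40V), C5(5μF, Q=11μC, V=2.20V)
Op 1: CLOSE 3-4: Q_total=30.00, C_total=7.00, V=4.29; Q3=8.57, Q4=21.43; dissipated=6.864
Op 2: CLOSE 4-5: Q_total=32.43, C_total=10.00, V=3.24; Q4=16.21, Q5=16.21; dissipated=5.438
Op 3: CLOSE 2-4: Q_total=34.21, C_total=6.00, V=5.70; Q2=5.70, Q4=28.51; dissipated=90.739
Op 4: CLOSE 4-2: Q_total=34.21, C_total=6.00, V=5.70; Q4=28.51, Q2=5.70; dissipated=0.000
Op 5: CLOSE 3-5: Q_total=24.79, C_total=7.00, V=3.54; Q3=7.08, Q5=17.70; dissipated=0.777
Total dissipated: 103.818 μJ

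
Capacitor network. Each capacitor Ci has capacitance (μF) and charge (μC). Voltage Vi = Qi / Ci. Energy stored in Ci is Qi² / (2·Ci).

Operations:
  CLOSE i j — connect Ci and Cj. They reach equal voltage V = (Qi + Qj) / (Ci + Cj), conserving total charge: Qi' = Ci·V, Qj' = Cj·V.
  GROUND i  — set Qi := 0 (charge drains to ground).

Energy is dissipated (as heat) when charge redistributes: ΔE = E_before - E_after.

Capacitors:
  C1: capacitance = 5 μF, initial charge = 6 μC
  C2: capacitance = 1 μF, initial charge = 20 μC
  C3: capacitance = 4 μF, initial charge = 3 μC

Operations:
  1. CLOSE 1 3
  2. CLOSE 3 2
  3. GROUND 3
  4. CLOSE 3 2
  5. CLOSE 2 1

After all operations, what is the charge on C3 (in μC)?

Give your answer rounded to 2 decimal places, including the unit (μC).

Answer: 3.84 μC

Derivation:
Initial: C1(5μF, Q=6μC, V=1.20V), C2(1μF, Q=20μC, V=20.00V), C3(4μF, Q=3μC, V=0.75V)
Op 1: CLOSE 1-3: Q_total=9.00, C_total=9.00, V=1.00; Q1=5.00, Q3=4.00; dissipated=0.225
Op 2: CLOSE 3-2: Q_total=24.00, C_total=5.00, V=4.80; Q3=19.20, Q2=4.80; dissipated=144.400
Op 3: GROUND 3: Q3=0; energy lost=46.080
Op 4: CLOSE 3-2: Q_total=4.80, C_total=5.00, V=0.96; Q3=3.84, Q2=0.96; dissipated=9.216
Op 5: CLOSE 2-1: Q_total=5.96, C_total=6.00, V=0.99; Q2=0.99, Q1=4.97; dissipated=0.001
Final charges: Q1=4.97, Q2=0.99, Q3=3.84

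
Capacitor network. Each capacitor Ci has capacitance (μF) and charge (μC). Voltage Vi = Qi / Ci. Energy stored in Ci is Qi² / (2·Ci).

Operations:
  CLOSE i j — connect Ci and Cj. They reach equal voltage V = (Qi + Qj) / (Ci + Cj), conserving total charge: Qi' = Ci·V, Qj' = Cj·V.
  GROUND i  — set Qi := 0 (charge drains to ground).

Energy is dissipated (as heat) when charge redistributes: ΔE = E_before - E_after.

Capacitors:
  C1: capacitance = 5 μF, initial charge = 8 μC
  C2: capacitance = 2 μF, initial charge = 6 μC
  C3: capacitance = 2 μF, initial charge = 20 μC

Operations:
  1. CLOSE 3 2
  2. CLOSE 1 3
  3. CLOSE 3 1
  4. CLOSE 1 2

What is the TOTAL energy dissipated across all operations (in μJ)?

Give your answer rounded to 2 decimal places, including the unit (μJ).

Initial: C1(5μF, Q=8μC, V=1.60V), C2(2μF, Q=6μC, V=3.00V), C3(2μF, Q=20μC, V=10.00V)
Op 1: CLOSE 3-2: Q_total=26.00, C_total=4.00, V=6.50; Q3=13.00, Q2=13.00; dissipated=24.500
Op 2: CLOSE 1-3: Q_total=21.00, C_total=7.00, V=3.00; Q1=15.00, Q3=6.00; dissipated=17.150
Op 3: CLOSE 3-1: Q_total=21.00, C_total=7.00, V=3.00; Q3=6.00, Q1=15.00; dissipated=0.000
Op 4: CLOSE 1-2: Q_total=28.00, C_total=7.00, V=4.00; Q1=20.00, Q2=8.00; dissipated=8.750
Total dissipated: 50.400 μJ

Answer: 50.40 μJ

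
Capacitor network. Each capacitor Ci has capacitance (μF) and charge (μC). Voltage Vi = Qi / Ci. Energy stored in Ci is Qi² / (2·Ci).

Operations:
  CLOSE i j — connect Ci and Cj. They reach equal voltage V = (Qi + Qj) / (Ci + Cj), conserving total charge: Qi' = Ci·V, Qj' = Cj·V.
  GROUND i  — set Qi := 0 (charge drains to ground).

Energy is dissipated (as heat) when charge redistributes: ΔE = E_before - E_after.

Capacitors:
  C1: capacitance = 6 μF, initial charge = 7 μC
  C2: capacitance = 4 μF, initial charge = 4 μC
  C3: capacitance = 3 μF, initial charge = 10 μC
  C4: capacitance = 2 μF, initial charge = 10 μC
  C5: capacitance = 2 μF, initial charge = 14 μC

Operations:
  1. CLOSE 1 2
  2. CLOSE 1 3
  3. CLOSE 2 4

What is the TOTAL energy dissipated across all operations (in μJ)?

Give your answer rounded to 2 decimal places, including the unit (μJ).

Answer: 15.16 μJ

Derivation:
Initial: C1(6μF, Q=7μC, V=1.17V), C2(4μF, Q=4μC, V=1.00V), C3(3μF, Q=10μC, V=3.33V), C4(2μF, Q=10μC, V=5.00V), C5(2μF, Q=14μC, V=7.00V)
Op 1: CLOSE 1-2: Q_total=11.00, C_total=10.00, V=1.10; Q1=6.60, Q2=4.40; dissipated=0.033
Op 2: CLOSE 1-3: Q_total=16.60, C_total=9.00, V=1.84; Q1=11.07, Q3=5.53; dissipated=4.988
Op 3: CLOSE 2-4: Q_total=14.40, C_total=6.00, V=2.40; Q2=9.60, Q4=4.80; dissipated=10.140
Total dissipated: 15.161 μJ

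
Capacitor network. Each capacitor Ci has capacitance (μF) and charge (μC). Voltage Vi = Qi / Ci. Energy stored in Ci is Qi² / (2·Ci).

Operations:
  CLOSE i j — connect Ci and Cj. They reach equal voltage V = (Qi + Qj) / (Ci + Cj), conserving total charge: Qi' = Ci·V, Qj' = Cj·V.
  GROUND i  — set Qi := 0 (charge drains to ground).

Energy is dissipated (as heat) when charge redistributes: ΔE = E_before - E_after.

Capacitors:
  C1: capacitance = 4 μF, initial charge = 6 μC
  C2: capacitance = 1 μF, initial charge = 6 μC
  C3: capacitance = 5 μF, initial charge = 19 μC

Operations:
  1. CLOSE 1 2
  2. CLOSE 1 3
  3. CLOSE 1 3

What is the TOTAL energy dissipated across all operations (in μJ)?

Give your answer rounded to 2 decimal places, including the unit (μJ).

Initial: C1(4μF, Q=6μC, V=1.50V), C2(1μF, Q=6μC, V=6.00V), C3(5μF, Q=19μC, V=3.80V)
Op 1: CLOSE 1-2: Q_total=12.00, C_total=5.00, V=2.40; Q1=9.60, Q2=2.40; dissipated=8.100
Op 2: CLOSE 1-3: Q_total=28.60, C_total=9.00, V=3.18; Q1=12.71, Q3=15.89; dissipated=2.178
Op 3: CLOSE 1-3: Q_total=28.60, C_total=9.00, V=3.18; Q1=12.71, Q3=15.89; dissipated=0.000
Total dissipated: 10.278 μJ

Answer: 10.28 μJ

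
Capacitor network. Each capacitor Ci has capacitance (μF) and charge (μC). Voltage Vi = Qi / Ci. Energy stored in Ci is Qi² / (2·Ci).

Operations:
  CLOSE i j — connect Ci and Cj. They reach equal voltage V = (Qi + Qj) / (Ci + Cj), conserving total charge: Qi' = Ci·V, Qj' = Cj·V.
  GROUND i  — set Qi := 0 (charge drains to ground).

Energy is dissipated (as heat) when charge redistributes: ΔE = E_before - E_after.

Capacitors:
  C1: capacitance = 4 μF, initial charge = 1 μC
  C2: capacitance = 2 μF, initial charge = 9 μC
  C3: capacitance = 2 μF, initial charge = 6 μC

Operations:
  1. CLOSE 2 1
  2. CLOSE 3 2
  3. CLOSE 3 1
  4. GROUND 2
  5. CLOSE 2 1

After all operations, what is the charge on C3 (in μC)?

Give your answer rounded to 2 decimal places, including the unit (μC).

Answer: 3.78 μC

Derivation:
Initial: C1(4μF, Q=1μC, V=0.25V), C2(2μF, Q=9μC, V=4.50V), C3(2μF, Q=6μC, V=3.00V)
Op 1: CLOSE 2-1: Q_total=10.00, C_total=6.00, V=1.67; Q2=3.33, Q1=6.67; dissipated=12.042
Op 2: CLOSE 3-2: Q_total=9.33, C_total=4.00, V=2.33; Q3=4.67, Q2=4.67; dissipated=0.889
Op 3: CLOSE 3-1: Q_total=11.33, C_total=6.00, V=1.89; Q3=3.78, Q1=7.56; dissipated=0.296
Op 4: GROUND 2: Q2=0; energy lost=5.444
Op 5: CLOSE 2-1: Q_total=7.56, C_total=6.00, V=1.26; Q2=2.52, Q1=5.04; dissipated=2.379
Final charges: Q1=5.04, Q2=2.52, Q3=3.78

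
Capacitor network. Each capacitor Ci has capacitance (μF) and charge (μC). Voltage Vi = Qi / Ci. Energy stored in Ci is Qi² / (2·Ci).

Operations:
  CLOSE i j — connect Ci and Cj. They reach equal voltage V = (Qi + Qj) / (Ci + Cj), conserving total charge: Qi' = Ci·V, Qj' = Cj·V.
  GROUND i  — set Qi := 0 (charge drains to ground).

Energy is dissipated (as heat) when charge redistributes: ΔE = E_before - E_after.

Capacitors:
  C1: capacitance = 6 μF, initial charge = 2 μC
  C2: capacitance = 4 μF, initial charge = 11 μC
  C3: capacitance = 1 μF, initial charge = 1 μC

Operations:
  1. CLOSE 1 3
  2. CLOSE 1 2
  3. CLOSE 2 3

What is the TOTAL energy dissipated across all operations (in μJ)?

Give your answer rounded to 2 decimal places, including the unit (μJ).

Initial: C1(6μF, Q=2μC, V=0.33V), C2(4μF, Q=11μC, V=2.75V), C3(1μF, Q=1μC, V=1.00V)
Op 1: CLOSE 1-3: Q_total=3.00, C_total=7.00, V=0.43; Q1=2.57, Q3=0.43; dissipated=0.190
Op 2: CLOSE 1-2: Q_total=13.57, C_total=10.00, V=1.36; Q1=8.14, Q2=5.43; dissipated=6.467
Op 3: CLOSE 2-3: Q_total=5.86, C_total=5.00, V=1.17; Q2=4.69, Q3=1.17; dissipated=0.345
Total dissipated: 7.002 μJ

Answer: 7.00 μJ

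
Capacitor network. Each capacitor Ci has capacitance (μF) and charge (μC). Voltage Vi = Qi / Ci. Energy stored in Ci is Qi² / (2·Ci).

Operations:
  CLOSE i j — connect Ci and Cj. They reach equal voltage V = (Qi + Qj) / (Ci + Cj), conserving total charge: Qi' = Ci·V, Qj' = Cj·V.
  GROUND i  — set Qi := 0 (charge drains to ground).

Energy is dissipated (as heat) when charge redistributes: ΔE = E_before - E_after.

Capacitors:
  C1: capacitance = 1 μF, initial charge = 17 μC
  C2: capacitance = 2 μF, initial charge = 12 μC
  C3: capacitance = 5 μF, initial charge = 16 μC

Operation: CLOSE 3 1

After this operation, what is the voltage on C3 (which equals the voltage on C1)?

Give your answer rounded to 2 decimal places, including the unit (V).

Answer: 5.50 V

Derivation:
Initial: C1(1μF, Q=17μC, V=17.00V), C2(2μF, Q=12μC, V=6.00V), C3(5μF, Q=16μC, V=3.20V)
Op 1: CLOSE 3-1: Q_total=33.00, C_total=6.00, V=5.50; Q3=27.50, Q1=5.50; dissipated=79.350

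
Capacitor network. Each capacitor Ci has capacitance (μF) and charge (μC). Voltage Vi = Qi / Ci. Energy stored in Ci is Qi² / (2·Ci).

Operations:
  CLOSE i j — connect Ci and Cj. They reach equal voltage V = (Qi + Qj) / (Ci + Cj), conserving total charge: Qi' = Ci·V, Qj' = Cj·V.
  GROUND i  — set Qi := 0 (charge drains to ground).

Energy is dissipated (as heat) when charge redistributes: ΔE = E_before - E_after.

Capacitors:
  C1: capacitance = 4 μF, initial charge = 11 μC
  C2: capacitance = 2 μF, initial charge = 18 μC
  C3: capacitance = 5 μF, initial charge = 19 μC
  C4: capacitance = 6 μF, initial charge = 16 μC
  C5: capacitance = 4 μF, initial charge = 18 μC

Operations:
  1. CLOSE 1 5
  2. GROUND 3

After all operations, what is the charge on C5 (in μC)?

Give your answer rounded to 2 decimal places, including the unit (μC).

Initial: C1(4μF, Q=11μC, V=2.75V), C2(2μF, Q=18μC, V=9.00V), C3(5μF, Q=19μC, V=3.80V), C4(6μF, Q=16μC, V=2.67V), C5(4μF, Q=18μC, V=4.50V)
Op 1: CLOSE 1-5: Q_total=29.00, C_total=8.00, V=3.62; Q1=14.50, Q5=14.50; dissipated=3.062
Op 2: GROUND 3: Q3=0; energy lost=36.100
Final charges: Q1=14.50, Q2=18.00, Q3=0.00, Q4=16.00, Q5=14.50

Answer: 14.50 μC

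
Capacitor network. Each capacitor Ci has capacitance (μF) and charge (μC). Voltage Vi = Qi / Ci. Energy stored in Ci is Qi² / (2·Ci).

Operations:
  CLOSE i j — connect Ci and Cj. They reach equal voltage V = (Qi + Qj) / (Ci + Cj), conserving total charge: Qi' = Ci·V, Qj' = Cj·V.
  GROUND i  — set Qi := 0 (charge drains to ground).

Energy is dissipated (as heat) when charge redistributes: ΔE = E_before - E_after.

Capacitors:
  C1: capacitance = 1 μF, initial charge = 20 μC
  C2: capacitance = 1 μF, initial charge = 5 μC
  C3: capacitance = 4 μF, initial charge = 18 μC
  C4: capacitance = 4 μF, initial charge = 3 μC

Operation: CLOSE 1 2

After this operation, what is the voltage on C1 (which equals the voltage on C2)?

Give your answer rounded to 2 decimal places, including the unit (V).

Answer: 12.50 V

Derivation:
Initial: C1(1μF, Q=20μC, V=20.00V), C2(1μF, Q=5μC, V=5.00V), C3(4μF, Q=18μC, V=4.50V), C4(4μF, Q=3μC, V=0.75V)
Op 1: CLOSE 1-2: Q_total=25.00, C_total=2.00, V=12.50; Q1=12.50, Q2=12.50; dissipated=56.250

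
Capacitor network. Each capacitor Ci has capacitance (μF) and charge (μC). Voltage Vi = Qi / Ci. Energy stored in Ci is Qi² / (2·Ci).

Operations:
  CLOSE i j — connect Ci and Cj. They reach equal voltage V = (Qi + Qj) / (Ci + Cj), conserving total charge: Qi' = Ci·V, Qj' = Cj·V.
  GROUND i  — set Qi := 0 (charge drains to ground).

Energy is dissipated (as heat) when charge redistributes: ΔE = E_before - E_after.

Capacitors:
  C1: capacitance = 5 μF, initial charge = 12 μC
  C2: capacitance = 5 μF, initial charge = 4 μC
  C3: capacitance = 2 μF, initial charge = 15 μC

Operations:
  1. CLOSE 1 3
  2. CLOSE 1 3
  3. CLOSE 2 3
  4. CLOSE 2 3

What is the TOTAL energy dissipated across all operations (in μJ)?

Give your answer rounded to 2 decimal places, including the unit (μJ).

Answer: 25.25 μJ

Derivation:
Initial: C1(5μF, Q=12μC, V=2.40V), C2(5μF, Q=4μC, V=0.80V), C3(2μF, Q=15μC, V=7.50V)
Op 1: CLOSE 1-3: Q_total=27.00, C_total=7.00, V=3.86; Q1=19.29, Q3=7.71; dissipated=18.579
Op 2: CLOSE 1-3: Q_total=27.00, C_total=7.00, V=3.86; Q1=19.29, Q3=7.71; dissipated=0.000
Op 3: CLOSE 2-3: Q_total=11.71, C_total=7.00, V=1.67; Q2=8.37, Q3=3.35; dissipated=6.676
Op 4: CLOSE 2-3: Q_total=11.71, C_total=7.00, V=1.67; Q2=8.37, Q3=3.35; dissipated=0.000
Total dissipated: 25.254 μJ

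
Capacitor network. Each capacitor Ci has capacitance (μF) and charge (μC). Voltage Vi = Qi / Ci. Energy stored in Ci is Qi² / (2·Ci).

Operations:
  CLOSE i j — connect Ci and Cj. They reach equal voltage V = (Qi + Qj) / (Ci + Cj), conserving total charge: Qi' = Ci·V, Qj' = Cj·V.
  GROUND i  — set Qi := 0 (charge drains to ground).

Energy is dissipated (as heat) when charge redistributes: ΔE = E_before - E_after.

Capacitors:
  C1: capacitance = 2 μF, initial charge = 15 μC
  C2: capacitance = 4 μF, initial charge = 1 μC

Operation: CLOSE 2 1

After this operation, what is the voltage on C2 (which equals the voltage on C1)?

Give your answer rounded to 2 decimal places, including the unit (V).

Initial: C1(2μF, Q=15μC, V=7.50V), C2(4μF, Q=1μC, V=0.25V)
Op 1: CLOSE 2-1: Q_total=16.00, C_total=6.00, V=2.67; Q2=10.67, Q1=5.33; dissipated=35.042

Answer: 2.67 V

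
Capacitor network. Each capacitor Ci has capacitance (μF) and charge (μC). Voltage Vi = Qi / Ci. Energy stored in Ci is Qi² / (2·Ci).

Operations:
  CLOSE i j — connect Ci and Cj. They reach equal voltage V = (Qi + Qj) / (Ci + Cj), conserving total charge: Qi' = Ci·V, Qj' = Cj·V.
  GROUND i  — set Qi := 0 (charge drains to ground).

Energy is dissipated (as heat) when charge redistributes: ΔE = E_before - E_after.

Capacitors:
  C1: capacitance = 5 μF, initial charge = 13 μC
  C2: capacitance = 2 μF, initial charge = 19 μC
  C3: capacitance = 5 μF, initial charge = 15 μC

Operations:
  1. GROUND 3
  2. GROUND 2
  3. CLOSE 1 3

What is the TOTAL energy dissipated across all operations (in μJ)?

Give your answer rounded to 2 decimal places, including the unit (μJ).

Initial: C1(5μF, Q=13μC, V=2.60V), C2(2μF, Q=19μC, V=9.50V), C3(5μF, Q=15μC, V=3.00V)
Op 1: GROUND 3: Q3=0; energy lost=22.500
Op 2: GROUND 2: Q2=0; energy lost=90.250
Op 3: CLOSE 1-3: Q_total=13.00, C_total=10.00, V=1.30; Q1=6.50, Q3=6.50; dissipated=8.450
Total dissipated: 121.200 μJ

Answer: 121.20 μJ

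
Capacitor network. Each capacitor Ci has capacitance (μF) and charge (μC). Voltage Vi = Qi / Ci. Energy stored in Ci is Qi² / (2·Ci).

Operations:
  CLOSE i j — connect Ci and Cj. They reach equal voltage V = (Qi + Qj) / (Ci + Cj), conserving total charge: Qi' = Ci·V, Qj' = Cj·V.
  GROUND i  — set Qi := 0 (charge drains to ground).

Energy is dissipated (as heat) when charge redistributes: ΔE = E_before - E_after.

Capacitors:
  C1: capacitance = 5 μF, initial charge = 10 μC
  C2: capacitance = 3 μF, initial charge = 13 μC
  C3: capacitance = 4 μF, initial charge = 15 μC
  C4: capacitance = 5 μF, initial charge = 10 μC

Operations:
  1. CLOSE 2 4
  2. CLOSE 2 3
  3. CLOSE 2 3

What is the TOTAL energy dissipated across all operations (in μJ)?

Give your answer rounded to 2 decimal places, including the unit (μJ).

Initial: C1(5μF, Q=10μC, V=2.00V), C2(3μF, Q=13μC, V=4.33V), C3(4μF, Q=15μC, V=3.75V), C4(5μF, Q=10μC, V=2.00V)
Op 1: CLOSE 2-4: Q_total=23.00, C_total=8.00, V=2.88; Q2=8.62, Q4=14.38; dissipated=5.104
Op 2: CLOSE 2-3: Q_total=23.62, C_total=7.00, V=3.38; Q2=10.12, Q3=13.50; dissipated=0.656
Op 3: CLOSE 2-3: Q_total=23.62, C_total=7.00, V=3.38; Q2=10.12, Q3=13.50; dissipated=0.000
Total dissipated: 5.760 μJ

Answer: 5.76 μJ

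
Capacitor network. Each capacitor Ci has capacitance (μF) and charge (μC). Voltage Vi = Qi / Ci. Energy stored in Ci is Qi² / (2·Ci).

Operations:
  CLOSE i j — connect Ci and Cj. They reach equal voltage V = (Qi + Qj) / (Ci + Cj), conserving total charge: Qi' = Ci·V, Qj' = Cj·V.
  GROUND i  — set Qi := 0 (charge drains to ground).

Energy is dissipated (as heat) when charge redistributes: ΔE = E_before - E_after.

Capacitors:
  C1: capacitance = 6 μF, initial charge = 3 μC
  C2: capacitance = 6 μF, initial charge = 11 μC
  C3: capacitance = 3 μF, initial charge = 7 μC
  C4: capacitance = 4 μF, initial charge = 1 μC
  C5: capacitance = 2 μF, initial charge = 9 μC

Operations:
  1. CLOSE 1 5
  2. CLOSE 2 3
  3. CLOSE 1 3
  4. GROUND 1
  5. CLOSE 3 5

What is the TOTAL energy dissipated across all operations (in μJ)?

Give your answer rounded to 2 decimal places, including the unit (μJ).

Answer: 20.85 μJ

Derivation:
Initial: C1(6μF, Q=3μC, V=0.50V), C2(6μF, Q=11μC, V=1.83V), C3(3μF, Q=7μC, V=2.33V), C4(4μF, Q=1μC, V=0.25V), C5(2μF, Q=9μC, V=4.50V)
Op 1: CLOSE 1-5: Q_total=12.00, C_total=8.00, V=1.50; Q1=9.00, Q5=3.00; dissipated=12.000
Op 2: CLOSE 2-3: Q_total=18.00, C_total=9.00, V=2.00; Q2=12.00, Q3=6.00; dissipated=0.250
Op 3: CLOSE 1-3: Q_total=15.00, C_total=9.00, V=1.67; Q1=10.00, Q3=5.00; dissipated=0.250
Op 4: GROUND 1: Q1=0; energy lost=8.333
Op 5: CLOSE 3-5: Q_total=8.00, C_total=5.00, V=1.60; Q3=4.80, Q5=3.20; dissipated=0.017
Total dissipated: 20.850 μJ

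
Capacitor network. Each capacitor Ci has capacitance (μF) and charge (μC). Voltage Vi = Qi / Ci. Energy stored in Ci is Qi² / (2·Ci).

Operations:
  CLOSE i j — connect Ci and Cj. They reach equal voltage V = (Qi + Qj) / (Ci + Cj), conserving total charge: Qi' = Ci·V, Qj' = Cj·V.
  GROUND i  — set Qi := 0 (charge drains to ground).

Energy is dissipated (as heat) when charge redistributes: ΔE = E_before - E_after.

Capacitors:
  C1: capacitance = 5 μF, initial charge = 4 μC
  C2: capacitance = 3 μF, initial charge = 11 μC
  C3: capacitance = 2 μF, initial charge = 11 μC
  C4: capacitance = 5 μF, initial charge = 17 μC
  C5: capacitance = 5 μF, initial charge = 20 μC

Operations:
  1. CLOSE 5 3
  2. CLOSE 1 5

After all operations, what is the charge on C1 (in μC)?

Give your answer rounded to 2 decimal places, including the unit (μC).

Answer: 13.07 μC

Derivation:
Initial: C1(5μF, Q=4μC, V=0.80V), C2(3μF, Q=11μC, V=3.67V), C3(2μF, Q=11μC, V=5.50V), C4(5μF, Q=17μC, V=3.40V), C5(5μF, Q=20μC, V=4.00V)
Op 1: CLOSE 5-3: Q_total=31.00, C_total=7.00, V=4.43; Q5=22.14, Q3=8.86; dissipated=1.607
Op 2: CLOSE 1-5: Q_total=26.14, C_total=10.00, V=2.61; Q1=13.07, Q5=13.07; dissipated=16.458
Final charges: Q1=13.07, Q2=11.00, Q3=8.86, Q4=17.00, Q5=13.07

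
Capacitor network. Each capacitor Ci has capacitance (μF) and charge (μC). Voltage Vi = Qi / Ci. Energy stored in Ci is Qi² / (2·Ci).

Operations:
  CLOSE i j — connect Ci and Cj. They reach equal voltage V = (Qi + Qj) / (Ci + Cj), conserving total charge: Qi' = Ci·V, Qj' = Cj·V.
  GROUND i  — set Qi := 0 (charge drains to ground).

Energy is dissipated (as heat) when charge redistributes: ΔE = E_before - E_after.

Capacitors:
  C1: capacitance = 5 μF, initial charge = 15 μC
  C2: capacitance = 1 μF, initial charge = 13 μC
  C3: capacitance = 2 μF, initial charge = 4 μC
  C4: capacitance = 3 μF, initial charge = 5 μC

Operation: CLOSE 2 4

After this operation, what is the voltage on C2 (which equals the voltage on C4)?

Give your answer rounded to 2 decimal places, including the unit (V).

Answer: 4.50 V

Derivation:
Initial: C1(5μF, Q=15μC, V=3.00V), C2(1μF, Q=13μC, V=13.00V), C3(2μF, Q=4μC, V=2.00V), C4(3μF, Q=5μC, V=1.67V)
Op 1: CLOSE 2-4: Q_total=18.00, C_total=4.00, V=4.50; Q2=4.50, Q4=13.50; dissipated=48.167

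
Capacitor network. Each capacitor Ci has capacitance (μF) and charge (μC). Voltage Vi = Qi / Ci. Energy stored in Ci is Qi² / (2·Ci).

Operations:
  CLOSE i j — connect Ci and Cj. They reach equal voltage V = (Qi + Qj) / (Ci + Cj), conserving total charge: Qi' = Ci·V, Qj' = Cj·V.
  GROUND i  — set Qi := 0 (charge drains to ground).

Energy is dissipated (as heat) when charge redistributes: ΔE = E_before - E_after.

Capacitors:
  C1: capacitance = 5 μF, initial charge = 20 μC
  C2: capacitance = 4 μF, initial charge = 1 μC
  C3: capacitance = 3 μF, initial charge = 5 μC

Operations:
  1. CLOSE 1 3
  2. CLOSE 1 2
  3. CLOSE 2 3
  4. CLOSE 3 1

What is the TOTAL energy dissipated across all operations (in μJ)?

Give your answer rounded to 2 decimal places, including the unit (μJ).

Answer: 15.97 μJ

Derivation:
Initial: C1(5μF, Q=20μC, V=4.00V), C2(4μF, Q=1μC, V=0.25V), C3(3μF, Q=5μC, V=1.67V)
Op 1: CLOSE 1-3: Q_total=25.00, C_total=8.00, V=3.12; Q1=15.62, Q3=9.38; dissipated=5.104
Op 2: CLOSE 1-2: Q_total=16.62, C_total=9.00, V=1.85; Q1=9.24, Q2=7.39; dissipated=9.184
Op 3: CLOSE 2-3: Q_total=16.76, C_total=7.00, V=2.39; Q2=9.58, Q3=7.18; dissipated=1.399
Op 4: CLOSE 3-1: Q_total=16.42, C_total=8.00, V=2.05; Q3=6.16, Q1=10.26; dissipated=0.281
Total dissipated: 15.969 μJ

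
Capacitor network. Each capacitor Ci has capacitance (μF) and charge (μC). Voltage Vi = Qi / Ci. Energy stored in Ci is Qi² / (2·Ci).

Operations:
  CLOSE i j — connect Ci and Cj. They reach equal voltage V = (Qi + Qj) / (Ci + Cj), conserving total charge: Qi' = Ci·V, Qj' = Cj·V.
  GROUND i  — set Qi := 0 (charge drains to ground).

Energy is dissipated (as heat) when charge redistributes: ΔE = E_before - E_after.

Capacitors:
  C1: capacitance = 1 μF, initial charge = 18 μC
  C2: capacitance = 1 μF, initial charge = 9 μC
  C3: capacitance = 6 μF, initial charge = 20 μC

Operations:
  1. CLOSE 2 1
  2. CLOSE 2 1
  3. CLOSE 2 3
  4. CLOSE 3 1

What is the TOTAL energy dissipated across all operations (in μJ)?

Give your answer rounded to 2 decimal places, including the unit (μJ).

Initial: C1(1μF, Q=18μC, V=18.00V), C2(1μF, Q=9μC, V=9.00V), C3(6μF, Q=20μC, V=3.33V)
Op 1: CLOSE 2-1: Q_total=27.00, C_total=2.00, V=13.50; Q2=13.50, Q1=13.50; dissipated=20.250
Op 2: CLOSE 2-1: Q_total=27.00, C_total=2.00, V=13.50; Q2=13.50, Q1=13.50; dissipated=0.000
Op 3: CLOSE 2-3: Q_total=33.50, C_total=7.00, V=4.79; Q2=4.79, Q3=28.71; dissipated=44.298
Op 4: CLOSE 3-1: Q_total=42.21, C_total=7.00, V=6.03; Q3=36.18, Q1=6.03; dissipated=32.545
Total dissipated: 97.093 μJ

Answer: 97.09 μJ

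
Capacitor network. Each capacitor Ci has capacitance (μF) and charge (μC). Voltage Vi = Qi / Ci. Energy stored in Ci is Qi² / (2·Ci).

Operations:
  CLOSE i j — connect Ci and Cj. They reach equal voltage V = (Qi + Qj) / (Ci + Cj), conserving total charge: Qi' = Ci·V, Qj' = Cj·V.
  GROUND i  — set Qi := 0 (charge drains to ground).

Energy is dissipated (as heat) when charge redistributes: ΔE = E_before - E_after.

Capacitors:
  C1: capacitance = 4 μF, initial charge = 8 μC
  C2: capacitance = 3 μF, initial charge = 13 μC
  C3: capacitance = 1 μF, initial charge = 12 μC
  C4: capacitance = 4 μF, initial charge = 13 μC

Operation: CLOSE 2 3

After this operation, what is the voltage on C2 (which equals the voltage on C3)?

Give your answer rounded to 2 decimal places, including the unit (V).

Answer: 6.25 V

Derivation:
Initial: C1(4μF, Q=8μC, V=2.00V), C2(3μF, Q=13μC, V=4.33V), C3(1μF, Q=12μC, V=12.00V), C4(4μF, Q=13μC, V=3.25V)
Op 1: CLOSE 2-3: Q_total=25.00, C_total=4.00, V=6.25; Q2=18.75, Q3=6.25; dissipated=22.042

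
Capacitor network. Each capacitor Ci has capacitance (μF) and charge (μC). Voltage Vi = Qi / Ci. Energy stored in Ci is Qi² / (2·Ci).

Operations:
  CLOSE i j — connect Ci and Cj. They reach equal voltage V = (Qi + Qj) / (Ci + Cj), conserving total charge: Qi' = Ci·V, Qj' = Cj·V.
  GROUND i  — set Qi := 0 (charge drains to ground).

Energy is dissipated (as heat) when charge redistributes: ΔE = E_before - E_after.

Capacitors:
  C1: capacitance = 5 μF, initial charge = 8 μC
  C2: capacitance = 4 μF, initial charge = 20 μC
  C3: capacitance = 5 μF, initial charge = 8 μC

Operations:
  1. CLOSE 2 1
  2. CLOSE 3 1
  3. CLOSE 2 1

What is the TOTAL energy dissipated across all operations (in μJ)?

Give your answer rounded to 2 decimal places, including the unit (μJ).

Initial: C1(5μF, Q=8μC, V=1.60V), C2(4μF, Q=20μC, V=5.00V), C3(5μF, Q=8μC, V=1.60V)
Op 1: CLOSE 2-1: Q_total=28.00, C_total=9.00, V=3.11; Q2=12.44, Q1=15.56; dissipated=12.844
Op 2: CLOSE 3-1: Q_total=23.56, C_total=10.00, V=2.36; Q3=11.78, Q1=11.78; dissipated=2.854
Op 3: CLOSE 2-1: Q_total=24.22, C_total=9.00, V=2.69; Q2=10.77, Q1=13.46; dissipated=0.634
Total dissipated: 16.333 μJ

Answer: 16.33 μJ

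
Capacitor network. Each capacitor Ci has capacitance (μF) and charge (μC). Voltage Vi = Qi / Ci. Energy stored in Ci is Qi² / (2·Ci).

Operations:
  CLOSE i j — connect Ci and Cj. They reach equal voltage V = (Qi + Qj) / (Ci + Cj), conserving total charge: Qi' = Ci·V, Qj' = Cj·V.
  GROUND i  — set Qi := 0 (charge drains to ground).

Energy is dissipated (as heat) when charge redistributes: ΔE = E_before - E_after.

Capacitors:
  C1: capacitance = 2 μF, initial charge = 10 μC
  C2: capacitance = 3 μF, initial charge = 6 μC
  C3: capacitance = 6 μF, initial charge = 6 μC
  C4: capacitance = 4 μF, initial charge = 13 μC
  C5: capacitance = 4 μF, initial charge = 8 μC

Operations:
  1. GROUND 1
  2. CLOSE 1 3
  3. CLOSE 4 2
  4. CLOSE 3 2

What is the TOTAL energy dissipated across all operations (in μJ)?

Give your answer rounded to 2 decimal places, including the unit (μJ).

Answer: 30.95 μJ

Derivation:
Initial: C1(2μF, Q=10μC, V=5.00V), C2(3μF, Q=6μC, V=2.00V), C3(6μF, Q=6μC, V=1.00V), C4(4μF, Q=13μC, V=3.25V), C5(4μF, Q=8μC, V=2.00V)
Op 1: GROUND 1: Q1=0; energy lost=25.000
Op 2: CLOSE 1-3: Q_total=6.00, C_total=8.00, V=0.75; Q1=1.50, Q3=4.50; dissipated=0.750
Op 3: CLOSE 4-2: Q_total=19.00, C_total=7.00, V=2.71; Q4=10.86, Q2=8.14; dissipated=1.339
Op 4: CLOSE 3-2: Q_total=12.64, C_total=9.00, V=1.40; Q3=8.43, Q2=4.21; dissipated=3.858
Total dissipated: 30.948 μJ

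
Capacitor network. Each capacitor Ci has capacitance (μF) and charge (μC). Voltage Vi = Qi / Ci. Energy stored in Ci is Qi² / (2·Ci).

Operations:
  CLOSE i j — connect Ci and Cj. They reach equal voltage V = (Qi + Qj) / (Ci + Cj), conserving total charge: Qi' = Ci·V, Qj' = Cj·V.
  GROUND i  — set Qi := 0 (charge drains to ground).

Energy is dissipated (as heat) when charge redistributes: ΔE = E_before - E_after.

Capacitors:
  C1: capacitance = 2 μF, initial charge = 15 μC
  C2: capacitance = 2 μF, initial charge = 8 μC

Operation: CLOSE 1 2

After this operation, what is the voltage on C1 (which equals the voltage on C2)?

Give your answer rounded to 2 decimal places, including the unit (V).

Answer: 5.75 V

Derivation:
Initial: C1(2μF, Q=15μC, V=7.50V), C2(2μF, Q=8μC, V=4.00V)
Op 1: CLOSE 1-2: Q_total=23.00, C_total=4.00, V=5.75; Q1=11.50, Q2=11.50; dissipated=6.125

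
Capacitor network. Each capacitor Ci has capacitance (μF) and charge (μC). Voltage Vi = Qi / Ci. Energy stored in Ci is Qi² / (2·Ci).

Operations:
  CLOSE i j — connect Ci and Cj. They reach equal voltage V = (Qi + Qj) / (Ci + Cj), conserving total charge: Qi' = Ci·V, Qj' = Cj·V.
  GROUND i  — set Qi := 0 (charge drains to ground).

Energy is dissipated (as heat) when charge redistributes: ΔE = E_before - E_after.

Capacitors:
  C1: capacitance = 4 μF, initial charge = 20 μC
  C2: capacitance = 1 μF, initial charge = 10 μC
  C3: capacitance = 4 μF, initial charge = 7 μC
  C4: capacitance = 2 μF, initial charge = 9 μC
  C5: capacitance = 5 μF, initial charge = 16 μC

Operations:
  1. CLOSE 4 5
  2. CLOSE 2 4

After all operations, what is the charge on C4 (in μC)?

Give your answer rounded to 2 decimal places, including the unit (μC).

Initial: C1(4μF, Q=20μC, V=5.00V), C2(1μF, Q=10μC, V=10.00V), C3(4μF, Q=7μC, V=1.75V), C4(2μF, Q=9μC, V=4.50V), C5(5μF, Q=16μC, V=3.20V)
Op 1: CLOSE 4-5: Q_total=25.00, C_total=7.00, V=3.57; Q4=7.14, Q5=17.86; dissipated=1.207
Op 2: CLOSE 2-4: Q_total=17.14, C_total=3.00, V=5.71; Q2=5.71, Q4=11.43; dissipated=13.776
Final charges: Q1=20.00, Q2=5.71, Q3=7.00, Q4=11.43, Q5=17.86

Answer: 11.43 μC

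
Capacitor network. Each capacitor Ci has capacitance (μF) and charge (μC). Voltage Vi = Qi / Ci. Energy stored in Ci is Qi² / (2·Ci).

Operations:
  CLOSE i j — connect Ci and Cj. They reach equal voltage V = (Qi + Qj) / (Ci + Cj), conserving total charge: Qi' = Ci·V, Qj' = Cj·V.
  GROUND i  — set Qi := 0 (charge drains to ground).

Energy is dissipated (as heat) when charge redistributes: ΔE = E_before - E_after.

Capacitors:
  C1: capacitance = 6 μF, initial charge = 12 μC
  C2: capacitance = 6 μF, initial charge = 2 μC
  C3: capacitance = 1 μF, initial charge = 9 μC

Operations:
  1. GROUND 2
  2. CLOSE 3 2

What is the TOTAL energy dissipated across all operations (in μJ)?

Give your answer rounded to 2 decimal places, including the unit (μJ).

Initial: C1(6μF, Q=12μC, V=2.00V), C2(6μF, Q=2μC, V=0.33V), C3(1μF, Q=9μC, V=9.00V)
Op 1: GROUND 2: Q2=0; energy lost=0.333
Op 2: CLOSE 3-2: Q_total=9.00, C_total=7.00, V=1.29; Q3=1.29, Q2=7.71; dissipated=34.714
Total dissipated: 35.048 μJ

Answer: 35.05 μJ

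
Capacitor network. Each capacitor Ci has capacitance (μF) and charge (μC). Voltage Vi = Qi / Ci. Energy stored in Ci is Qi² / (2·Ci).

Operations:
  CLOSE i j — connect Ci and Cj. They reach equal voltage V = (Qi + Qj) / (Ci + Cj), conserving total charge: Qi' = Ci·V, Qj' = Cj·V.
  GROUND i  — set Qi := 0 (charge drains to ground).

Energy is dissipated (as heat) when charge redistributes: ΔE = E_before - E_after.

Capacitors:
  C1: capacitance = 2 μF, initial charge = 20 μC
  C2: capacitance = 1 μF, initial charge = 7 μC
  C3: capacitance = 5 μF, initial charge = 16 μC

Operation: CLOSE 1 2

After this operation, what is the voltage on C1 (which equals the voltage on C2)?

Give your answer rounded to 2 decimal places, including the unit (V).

Answer: 9.00 V

Derivation:
Initial: C1(2μF, Q=20μC, V=10.00V), C2(1μF, Q=7μC, V=7.00V), C3(5μF, Q=16μC, V=3.20V)
Op 1: CLOSE 1-2: Q_total=27.00, C_total=3.00, V=9.00; Q1=18.00, Q2=9.00; dissipated=3.000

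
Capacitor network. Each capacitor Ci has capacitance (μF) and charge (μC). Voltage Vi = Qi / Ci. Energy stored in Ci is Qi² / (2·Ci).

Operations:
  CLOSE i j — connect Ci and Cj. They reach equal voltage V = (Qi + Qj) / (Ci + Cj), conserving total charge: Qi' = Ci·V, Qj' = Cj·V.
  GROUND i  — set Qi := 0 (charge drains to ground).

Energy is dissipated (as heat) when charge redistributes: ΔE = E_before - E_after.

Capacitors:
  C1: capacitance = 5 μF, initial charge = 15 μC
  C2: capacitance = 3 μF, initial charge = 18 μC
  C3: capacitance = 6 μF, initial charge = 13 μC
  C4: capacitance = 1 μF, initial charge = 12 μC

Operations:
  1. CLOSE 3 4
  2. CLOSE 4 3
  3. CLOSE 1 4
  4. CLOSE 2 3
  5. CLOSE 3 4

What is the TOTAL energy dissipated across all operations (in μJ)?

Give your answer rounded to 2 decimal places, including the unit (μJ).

Initial: C1(5μF, Q=15μC, V=3.00V), C2(3μF, Q=18μC, V=6.00V), C3(6μF, Q=13μC, V=2.17V), C4(1μF, Q=12μC, V=12.00V)
Op 1: CLOSE 3-4: Q_total=25.00, C_total=7.00, V=3.57; Q3=21.43, Q4=3.57; dissipated=41.440
Op 2: CLOSE 4-3: Q_total=25.00, C_total=7.00, V=3.57; Q4=3.57, Q3=21.43; dissipated=0.000
Op 3: CLOSE 1-4: Q_total=18.57, C_total=6.00, V=3.10; Q1=15.48, Q4=3.10; dissipated=0.136
Op 4: CLOSE 2-3: Q_total=39.43, C_total=9.00, V=4.38; Q2=13.14, Q3=26.29; dissipated=5.898
Op 5: CLOSE 3-4: Q_total=29.38, C_total=7.00, V=4.20; Q3=25.18, Q4=4.20; dissipated=0.708
Total dissipated: 48.183 μJ

Answer: 48.18 μJ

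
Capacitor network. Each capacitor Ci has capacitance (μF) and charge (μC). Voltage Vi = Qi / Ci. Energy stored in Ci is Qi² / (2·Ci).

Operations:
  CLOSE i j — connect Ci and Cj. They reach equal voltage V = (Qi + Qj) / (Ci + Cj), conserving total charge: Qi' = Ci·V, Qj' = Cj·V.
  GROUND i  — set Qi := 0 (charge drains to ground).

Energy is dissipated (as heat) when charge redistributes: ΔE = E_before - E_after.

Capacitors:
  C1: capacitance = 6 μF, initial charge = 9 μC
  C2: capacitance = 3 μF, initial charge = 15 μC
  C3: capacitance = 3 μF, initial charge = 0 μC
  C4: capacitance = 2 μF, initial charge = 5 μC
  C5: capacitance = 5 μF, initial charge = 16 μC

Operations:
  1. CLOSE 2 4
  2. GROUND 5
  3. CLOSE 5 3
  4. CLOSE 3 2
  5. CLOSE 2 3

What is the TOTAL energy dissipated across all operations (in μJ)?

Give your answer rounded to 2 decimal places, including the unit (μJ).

Answer: 41.35 μJ

Derivation:
Initial: C1(6μF, Q=9μC, V=1.50V), C2(3μF, Q=15μC, V=5.00V), C3(3μF, Q=0μC, V=0.00V), C4(2μF, Q=5μC, V=2.50V), C5(5μF, Q=16μC, V=3.20V)
Op 1: CLOSE 2-4: Q_total=20.00, C_total=5.00, V=4.00; Q2=12.00, Q4=8.00; dissipated=3.750
Op 2: GROUND 5: Q5=0; energy lost=25.600
Op 3: CLOSE 5-3: Q_total=0.00, C_total=8.00, V=0.00; Q5=0.00, Q3=0.00; dissipated=0.000
Op 4: CLOSE 3-2: Q_total=12.00, C_total=6.00, V=2.00; Q3=6.00, Q2=6.00; dissipated=12.000
Op 5: CLOSE 2-3: Q_total=12.00, C_total=6.00, V=2.00; Q2=6.00, Q3=6.00; dissipated=0.000
Total dissipated: 41.350 μJ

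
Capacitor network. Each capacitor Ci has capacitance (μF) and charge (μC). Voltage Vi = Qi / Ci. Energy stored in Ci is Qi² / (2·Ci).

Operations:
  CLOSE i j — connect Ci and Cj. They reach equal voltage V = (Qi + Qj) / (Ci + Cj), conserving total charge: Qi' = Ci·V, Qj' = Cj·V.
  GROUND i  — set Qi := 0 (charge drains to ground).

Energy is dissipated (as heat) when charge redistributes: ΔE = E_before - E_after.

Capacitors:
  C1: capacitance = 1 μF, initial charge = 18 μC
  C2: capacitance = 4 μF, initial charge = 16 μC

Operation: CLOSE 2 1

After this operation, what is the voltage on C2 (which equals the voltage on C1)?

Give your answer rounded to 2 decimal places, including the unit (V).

Answer: 6.80 V

Derivation:
Initial: C1(1μF, Q=18μC, V=18.00V), C2(4μF, Q=16μC, V=4.00V)
Op 1: CLOSE 2-1: Q_total=34.00, C_total=5.00, V=6.80; Q2=27.20, Q1=6.80; dissipated=78.400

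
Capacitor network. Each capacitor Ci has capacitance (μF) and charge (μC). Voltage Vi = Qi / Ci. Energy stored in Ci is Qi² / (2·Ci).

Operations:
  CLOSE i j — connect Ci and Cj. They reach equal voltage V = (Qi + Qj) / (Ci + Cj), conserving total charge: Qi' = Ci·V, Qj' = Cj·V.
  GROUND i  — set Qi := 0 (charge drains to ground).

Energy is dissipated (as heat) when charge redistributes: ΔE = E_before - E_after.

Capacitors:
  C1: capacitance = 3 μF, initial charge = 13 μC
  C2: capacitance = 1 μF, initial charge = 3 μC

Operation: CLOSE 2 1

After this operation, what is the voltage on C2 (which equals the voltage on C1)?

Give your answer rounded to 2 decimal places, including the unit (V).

Initial: C1(3μF, Q=13μC, V=4.33V), C2(1μF, Q=3μC, V=3.00V)
Op 1: CLOSE 2-1: Q_total=16.00, C_total=4.00, V=4.00; Q2=4.00, Q1=12.00; dissipated=0.667

Answer: 4.00 V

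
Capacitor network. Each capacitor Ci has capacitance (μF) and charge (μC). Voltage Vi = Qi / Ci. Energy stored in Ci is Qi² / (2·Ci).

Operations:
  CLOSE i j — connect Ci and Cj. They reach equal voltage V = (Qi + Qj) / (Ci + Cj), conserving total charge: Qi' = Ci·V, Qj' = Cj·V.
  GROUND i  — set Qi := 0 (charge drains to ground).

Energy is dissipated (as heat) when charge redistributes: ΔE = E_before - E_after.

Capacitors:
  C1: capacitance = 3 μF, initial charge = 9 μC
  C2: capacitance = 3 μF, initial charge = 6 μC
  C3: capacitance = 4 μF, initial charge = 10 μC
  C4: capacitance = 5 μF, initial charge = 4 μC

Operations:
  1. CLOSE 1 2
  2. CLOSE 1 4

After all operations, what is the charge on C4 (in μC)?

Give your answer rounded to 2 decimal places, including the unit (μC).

Answer: 7.19 μC

Derivation:
Initial: C1(3μF, Q=9μC, V=3.00V), C2(3μF, Q=6μC, V=2.00V), C3(4μF, Q=10μC, V=2.50V), C4(5μF, Q=4μC, V=0.80V)
Op 1: CLOSE 1-2: Q_total=15.00, C_total=6.00, V=2.50; Q1=7.50, Q2=7.50; dissipated=0.750
Op 2: CLOSE 1-4: Q_total=11.50, C_total=8.00, V=1.44; Q1=4.31, Q4=7.19; dissipated=2.709
Final charges: Q1=4.31, Q2=7.50, Q3=10.00, Q4=7.19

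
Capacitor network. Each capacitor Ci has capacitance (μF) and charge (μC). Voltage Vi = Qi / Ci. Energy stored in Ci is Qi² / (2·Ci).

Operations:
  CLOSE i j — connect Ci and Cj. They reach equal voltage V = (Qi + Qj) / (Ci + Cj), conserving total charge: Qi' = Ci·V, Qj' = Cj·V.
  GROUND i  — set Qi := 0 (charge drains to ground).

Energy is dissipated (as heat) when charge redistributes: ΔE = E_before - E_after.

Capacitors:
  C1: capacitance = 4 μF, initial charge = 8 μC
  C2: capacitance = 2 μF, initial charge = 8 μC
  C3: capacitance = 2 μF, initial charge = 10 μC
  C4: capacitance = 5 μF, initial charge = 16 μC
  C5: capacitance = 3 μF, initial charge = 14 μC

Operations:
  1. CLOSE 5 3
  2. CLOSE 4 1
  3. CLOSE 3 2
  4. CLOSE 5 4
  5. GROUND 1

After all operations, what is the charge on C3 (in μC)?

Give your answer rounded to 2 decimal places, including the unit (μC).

Initial: C1(4μF, Q=8μC, V=2.00V), C2(2μF, Q=8μC, V=4.00V), C3(2μF, Q=10μC, V=5.00V), C4(5μF, Q=16μC, V=3.20V), C5(3μF, Q=14μC, V=4.67V)
Op 1: CLOSE 5-3: Q_total=24.00, C_total=5.00, V=4.80; Q5=14.40, Q3=9.60; dissipated=0.067
Op 2: CLOSE 4-1: Q_total=24.00, C_total=9.00, V=2.67; Q4=13.33, Q1=10.67; dissipated=1.600
Op 3: CLOSE 3-2: Q_total=17.60, C_total=4.00, V=4.40; Q3=8.80, Q2=8.80; dissipated=0.320
Op 4: CLOSE 5-4: Q_total=27.73, C_total=8.00, V=3.47; Q5=10.40, Q4=17.33; dissipated=4.267
Op 5: GROUND 1: Q1=0; energy lost=14.222
Final charges: Q1=0.00, Q2=8.80, Q3=8.80, Q4=17.33, Q5=10.40

Answer: 8.80 μC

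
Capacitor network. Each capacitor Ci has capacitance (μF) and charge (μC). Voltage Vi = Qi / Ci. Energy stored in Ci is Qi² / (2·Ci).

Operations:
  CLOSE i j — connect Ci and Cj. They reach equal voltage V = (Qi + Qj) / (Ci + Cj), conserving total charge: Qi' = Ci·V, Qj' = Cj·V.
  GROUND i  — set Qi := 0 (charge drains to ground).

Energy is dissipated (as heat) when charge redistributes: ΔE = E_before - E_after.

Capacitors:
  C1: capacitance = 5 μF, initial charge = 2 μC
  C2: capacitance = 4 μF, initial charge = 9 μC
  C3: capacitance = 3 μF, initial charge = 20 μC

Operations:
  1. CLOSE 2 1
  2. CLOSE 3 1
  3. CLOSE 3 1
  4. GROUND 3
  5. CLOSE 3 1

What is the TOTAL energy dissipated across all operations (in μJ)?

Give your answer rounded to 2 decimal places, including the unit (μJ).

Initial: C1(5μF, Q=2μC, V=0.40V), C2(4μF, Q=9μC, V=2.25V), C3(3μF, Q=20μC, V=6.67V)
Op 1: CLOSE 2-1: Q_total=11.00, C_total=9.00, V=1.22; Q2=4.89, Q1=6.11; dissipated=3.803
Op 2: CLOSE 3-1: Q_total=26.11, C_total=8.00, V=3.26; Q3=9.79, Q1=16.32; dissipated=27.789
Op 3: CLOSE 3-1: Q_total=26.11, C_total=8.00, V=3.26; Q3=9.79, Q1=16.32; dissipated=0.000
Op 4: GROUND 3: Q3=0; energy lost=15.979
Op 5: CLOSE 3-1: Q_total=16.32, C_total=8.00, V=2.04; Q3=6.12, Q1=10.20; dissipated=9.987
Total dissipated: 57.559 μJ

Answer: 57.56 μJ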